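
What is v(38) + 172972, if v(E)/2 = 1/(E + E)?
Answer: 6572937/38 ≈ 1.7297e+5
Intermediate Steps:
v(E) = 1/E (v(E) = 2/(E + E) = 2/((2*E)) = 2*(1/(2*E)) = 1/E)
v(38) + 172972 = 1/38 + 172972 = 6572937/38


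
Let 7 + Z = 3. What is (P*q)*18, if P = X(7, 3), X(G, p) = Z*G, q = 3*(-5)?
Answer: 7560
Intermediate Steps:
Z = -4 (Z = -7 + 3 = -4)
q = -15
X(G, p) = -4*G
P = -28 (P = -4*7 = -28)
(P*q)*18 = -28*(-15)*18 = 420*18 = 7560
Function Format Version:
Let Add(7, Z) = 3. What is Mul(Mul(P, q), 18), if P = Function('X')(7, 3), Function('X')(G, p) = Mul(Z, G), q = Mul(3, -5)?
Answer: 7560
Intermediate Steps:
Z = -4 (Z = Add(-7, 3) = -4)
q = -15
Function('X')(G, p) = Mul(-4, G)
P = -28 (P = Mul(-4, 7) = -28)
Mul(Mul(P, q), 18) = Mul(Mul(-28, -15), 18) = Mul(420, 18) = 7560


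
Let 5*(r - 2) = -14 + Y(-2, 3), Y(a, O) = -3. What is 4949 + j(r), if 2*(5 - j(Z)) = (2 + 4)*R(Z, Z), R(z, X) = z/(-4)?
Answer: 99059/20 ≈ 4953.0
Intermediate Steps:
R(z, X) = -z/4 (R(z, X) = z*(-¼) = -z/4)
r = -7/5 (r = 2 + (-14 - 3)/5 = 2 + (⅕)*(-17) = 2 - 17/5 = -7/5 ≈ -1.4000)
j(Z) = 5 + 3*Z/4 (j(Z) = 5 - (2 + 4)*(-Z/4)/2 = 5 - 3*(-Z/4) = 5 - (-3)*Z/4 = 5 + 3*Z/4)
4949 + j(r) = 4949 + (5 + (¾)*(-7/5)) = 4949 + (5 - 21/20) = 4949 + 79/20 = 99059/20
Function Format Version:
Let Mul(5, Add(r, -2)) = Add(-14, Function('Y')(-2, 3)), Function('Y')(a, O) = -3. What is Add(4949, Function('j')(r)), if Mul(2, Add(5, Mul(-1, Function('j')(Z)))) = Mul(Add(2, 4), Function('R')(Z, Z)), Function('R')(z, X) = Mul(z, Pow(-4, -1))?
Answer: Rational(99059, 20) ≈ 4953.0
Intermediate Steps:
Function('R')(z, X) = Mul(Rational(-1, 4), z) (Function('R')(z, X) = Mul(z, Rational(-1, 4)) = Mul(Rational(-1, 4), z))
r = Rational(-7, 5) (r = Add(2, Mul(Rational(1, 5), Add(-14, -3))) = Add(2, Mul(Rational(1, 5), -17)) = Add(2, Rational(-17, 5)) = Rational(-7, 5) ≈ -1.4000)
Function('j')(Z) = Add(5, Mul(Rational(3, 4), Z)) (Function('j')(Z) = Add(5, Mul(Rational(-1, 2), Mul(Add(2, 4), Mul(Rational(-1, 4), Z)))) = Add(5, Mul(Rational(-1, 2), Mul(6, Mul(Rational(-1, 4), Z)))) = Add(5, Mul(Rational(-1, 2), Mul(Rational(-3, 2), Z))) = Add(5, Mul(Rational(3, 4), Z)))
Add(4949, Function('j')(r)) = Add(4949, Add(5, Mul(Rational(3, 4), Rational(-7, 5)))) = Add(4949, Add(5, Rational(-21, 20))) = Add(4949, Rational(79, 20)) = Rational(99059, 20)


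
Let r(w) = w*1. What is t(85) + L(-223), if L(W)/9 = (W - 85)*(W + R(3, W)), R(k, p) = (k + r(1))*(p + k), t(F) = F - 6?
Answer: 3057595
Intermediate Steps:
r(w) = w
t(F) = -6 + F
R(k, p) = (1 + k)*(k + p) (R(k, p) = (k + 1)*(p + k) = (1 + k)*(k + p))
L(W) = 9*(-85 + W)*(12 + 5*W) (L(W) = 9*((W - 85)*(W + (3 + W + 3**2 + 3*W))) = 9*((-85 + W)*(W + (3 + W + 9 + 3*W))) = 9*((-85 + W)*(W + (12 + 4*W))) = 9*((-85 + W)*(12 + 5*W)) = 9*(-85 + W)*(12 + 5*W))
t(85) + L(-223) = (-6 + 85) + (-9180 - 3717*(-223) + 45*(-223)**2) = 79 + (-9180 + 828891 + 45*49729) = 79 + (-9180 + 828891 + 2237805) = 79 + 3057516 = 3057595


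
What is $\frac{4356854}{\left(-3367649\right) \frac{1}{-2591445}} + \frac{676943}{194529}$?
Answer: $\frac{2196341197063158877}{655105392321} \approx 3.3527 \cdot 10^{6}$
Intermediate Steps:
$\frac{4356854}{\left(-3367649\right) \frac{1}{-2591445}} + \frac{676943}{194529} = \frac{4356854}{\left(-3367649\right) \left(- \frac{1}{2591445}\right)} + 676943 \cdot \frac{1}{194529} = \frac{4356854}{\frac{3367649}{2591445}} + \frac{676943}{194529} = 4356854 \cdot \frac{2591445}{3367649} + \frac{676943}{194529} = \frac{11290547514030}{3367649} + \frac{676943}{194529} = \frac{2196341197063158877}{655105392321}$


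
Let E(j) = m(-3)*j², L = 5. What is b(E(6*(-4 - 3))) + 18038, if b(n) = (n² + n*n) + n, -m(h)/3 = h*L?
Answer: 12602466218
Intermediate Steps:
m(h) = -15*h (m(h) = -3*h*5 = -15*h)
E(j) = 45*j² (E(j) = (-15*(-3))*j² = 45*j²)
b(n) = n + 2*n² (b(n) = (n² + n²) + n = 2*n² + n = n + 2*n²)
b(E(6*(-4 - 3))) + 18038 = (45*(6*(-4 - 3))²)*(1 + 2*(45*(6*(-4 - 3))²)) + 18038 = (45*(6*(-7))²)*(1 + 2*(45*(6*(-7))²)) + 18038 = (45*(-42)²)*(1 + 2*(45*(-42)²)) + 18038 = (45*1764)*(1 + 2*(45*1764)) + 18038 = 79380*(1 + 2*79380) + 18038 = 79380*(1 + 158760) + 18038 = 79380*158761 + 18038 = 12602448180 + 18038 = 12602466218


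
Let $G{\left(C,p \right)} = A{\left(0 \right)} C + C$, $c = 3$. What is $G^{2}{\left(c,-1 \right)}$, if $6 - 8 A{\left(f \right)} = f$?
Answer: $\frac{441}{16} \approx 27.563$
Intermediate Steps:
$A{\left(f \right)} = \frac{3}{4} - \frac{f}{8}$
$G{\left(C,p \right)} = \frac{7 C}{4}$ ($G{\left(C,p \right)} = \left(\frac{3}{4} - 0\right) C + C = \left(\frac{3}{4} + 0\right) C + C = \frac{3 C}{4} + C = \frac{7 C}{4}$)
$G^{2}{\left(c,-1 \right)} = \left(\frac{7}{4} \cdot 3\right)^{2} = \left(\frac{21}{4}\right)^{2} = \frac{441}{16}$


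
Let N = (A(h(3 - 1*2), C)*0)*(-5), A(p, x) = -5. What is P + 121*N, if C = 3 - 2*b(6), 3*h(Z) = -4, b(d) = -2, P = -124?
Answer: -124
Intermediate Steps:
h(Z) = -4/3 (h(Z) = (1/3)*(-4) = -4/3)
C = 7 (C = 3 - 2*(-2) = 3 + 4 = 7)
N = 0 (N = -5*0*(-5) = 0*(-5) = 0)
P + 121*N = -124 + 121*0 = -124 + 0 = -124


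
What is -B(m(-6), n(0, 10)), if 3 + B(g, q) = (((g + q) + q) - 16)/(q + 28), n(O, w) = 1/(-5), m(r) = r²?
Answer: 319/139 ≈ 2.2950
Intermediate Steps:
n(O, w) = -⅕
B(g, q) = -3 + (-16 + g + 2*q)/(28 + q) (B(g, q) = -3 + (((g + q) + q) - 16)/(q + 28) = -3 + ((g + 2*q) - 16)/(28 + q) = -3 + (-16 + g + 2*q)/(28 + q))
-B(m(-6), n(0, 10)) = -(-100 + (-6)² - 1*(-⅕))/(28 - ⅕) = -(-100 + 36 + ⅕)/139/5 = -5*(-319)/(139*5) = -1*(-319/139) = 319/139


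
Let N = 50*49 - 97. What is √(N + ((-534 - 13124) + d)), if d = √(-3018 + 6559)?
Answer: √(-11305 + √3541) ≈ 106.04*I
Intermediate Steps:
d = √3541 ≈ 59.506
N = 2353 (N = 2450 - 97 = 2353)
√(N + ((-534 - 13124) + d)) = √(2353 + ((-534 - 13124) + √3541)) = √(2353 + (-13658 + √3541)) = √(-11305 + √3541)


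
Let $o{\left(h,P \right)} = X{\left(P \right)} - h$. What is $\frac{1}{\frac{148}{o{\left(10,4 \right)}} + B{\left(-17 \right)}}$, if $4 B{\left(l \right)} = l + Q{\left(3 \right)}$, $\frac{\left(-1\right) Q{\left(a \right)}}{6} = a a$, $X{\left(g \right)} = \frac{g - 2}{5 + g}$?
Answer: $- \frac{44}{1447} \approx -0.030408$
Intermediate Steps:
$X{\left(g \right)} = \frac{-2 + g}{5 + g}$
$Q{\left(a \right)} = - 6 a^{2}$ ($Q{\left(a \right)} = - 6 a a = - 6 a^{2}$)
$o{\left(h,P \right)} = - h + \frac{-2 + P}{5 + P}$ ($o{\left(h,P \right)} = \frac{-2 + P}{5 + P} - h = - h + \frac{-2 + P}{5 + P}$)
$B{\left(l \right)} = - \frac{27}{2} + \frac{l}{4}$ ($B{\left(l \right)} = \frac{l - 6 \cdot 3^{2}}{4} = \frac{l - 54}{4} = \frac{-54 + l}{4} = - \frac{27}{2} + \frac{l}{4}$)
$\frac{1}{\frac{148}{o{\left(10,4 \right)}} + B{\left(-17 \right)}} = \frac{1}{\frac{148}{\frac{1}{5 + 4} \left(-2 + 4 - 10 \left(5 + 4\right)\right)} + \left(- \frac{27}{2} + \frac{1}{4} \left(-17\right)\right)} = \frac{1}{\frac{148}{\frac{1}{9} \left(-2 + 4 - 10 \cdot 9\right)} - \frac{71}{4}} = \frac{1}{\frac{148}{\frac{1}{9} \left(-2 + 4 - 90\right)} - \frac{71}{4}} = \frac{1}{\frac{148}{\frac{1}{9} \left(-88\right)} - \frac{71}{4}} = \frac{1}{\frac{148}{- \frac{88}{9}} - \frac{71}{4}} = \frac{1}{148 \left(- \frac{9}{88}\right) - \frac{71}{4}} = \frac{1}{- \frac{333}{22} - \frac{71}{4}} = \frac{1}{- \frac{1447}{44}} = - \frac{44}{1447}$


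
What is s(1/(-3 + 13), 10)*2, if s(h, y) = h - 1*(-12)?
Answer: 121/5 ≈ 24.200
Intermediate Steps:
s(h, y) = 12 + h (s(h, y) = h + 12 = 12 + h)
s(1/(-3 + 13), 10)*2 = (12 + 1/(-3 + 13))*2 = (12 + 1/10)*2 = (121/10)*2 = 121/5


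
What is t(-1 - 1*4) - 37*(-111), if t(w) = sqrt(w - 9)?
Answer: 4107 + I*sqrt(14) ≈ 4107.0 + 3.7417*I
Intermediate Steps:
t(w) = sqrt(-9 + w)
t(-1 - 1*4) - 37*(-111) = sqrt(-9 + (-1 - 1*4)) - 37*(-111) = sqrt(-9 + (-1 - 4)) + 4107 = sqrt(-9 - 5) + 4107 = sqrt(-14) + 4107 = I*sqrt(14) + 4107 = 4107 + I*sqrt(14)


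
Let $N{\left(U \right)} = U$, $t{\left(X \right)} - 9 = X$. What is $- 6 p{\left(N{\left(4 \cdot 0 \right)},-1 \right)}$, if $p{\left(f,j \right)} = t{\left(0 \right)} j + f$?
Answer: $54$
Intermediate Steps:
$t{\left(X \right)} = 9 + X$
$p{\left(f,j \right)} = f + 9 j$ ($p{\left(f,j \right)} = \left(9 + 0\right) j + f = 9 j + f = f + 9 j$)
$- 6 p{\left(N{\left(4 \cdot 0 \right)},-1 \right)} = - 6 \left(4 \cdot 0 + 9 \left(-1\right)\right) = - 6 \left(0 - 9\right) = \left(-6\right) \left(-9\right) = 54$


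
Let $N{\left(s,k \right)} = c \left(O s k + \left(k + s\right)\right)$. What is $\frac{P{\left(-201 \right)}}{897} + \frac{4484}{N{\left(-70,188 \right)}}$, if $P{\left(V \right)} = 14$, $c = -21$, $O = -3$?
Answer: $\frac{97688}{9562917} \approx 0.010215$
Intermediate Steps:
$N{\left(s,k \right)} = - 21 k - 21 s + 63 k s$ ($N{\left(s,k \right)} = - 21 \left(- 3 s k + \left(k + s\right)\right) = - 21 \left(- 3 k s + \left(k + s\right)\right) = - 21 \left(k + s - 3 k s\right) = - 21 k - 21 s + 63 k s$)
$\frac{P{\left(-201 \right)}}{897} + \frac{4484}{N{\left(-70,188 \right)}} = \frac{14}{897} + \frac{4484}{\left(-21\right) 188 - -1470 + 63 \cdot 188 \left(-70\right)} = 14 \cdot \frac{1}{897} + \frac{4484}{-3948 + 1470 - 829080} = \frac{14}{897} + \frac{4484}{-831558} = \frac{14}{897} + 4484 \left(- \frac{1}{831558}\right) = \frac{14}{897} - \frac{2242}{415779} = \frac{97688}{9562917}$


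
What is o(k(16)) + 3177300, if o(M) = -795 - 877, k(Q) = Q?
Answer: 3175628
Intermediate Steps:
o(M) = -1672
o(k(16)) + 3177300 = -1672 + 3177300 = 3175628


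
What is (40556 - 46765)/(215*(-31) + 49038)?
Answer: -6209/42373 ≈ -0.14653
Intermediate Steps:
(40556 - 46765)/(215*(-31) + 49038) = -6209/(-6665 + 49038) = -6209/42373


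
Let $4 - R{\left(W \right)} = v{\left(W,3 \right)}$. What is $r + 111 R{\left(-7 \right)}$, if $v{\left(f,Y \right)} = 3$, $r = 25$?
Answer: $136$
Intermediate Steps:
$R{\left(W \right)} = 1$ ($R{\left(W \right)} = 4 - 3 = 1$)
$r + 111 R{\left(-7 \right)} = 25 + 111 \cdot 1 = 25 + 111 = 136$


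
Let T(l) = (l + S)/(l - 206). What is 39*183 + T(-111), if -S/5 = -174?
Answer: 2261670/317 ≈ 7134.6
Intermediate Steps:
S = 870 (S = -5*(-174) = 870)
T(l) = (870 + l)/(-206 + l) (T(l) = (l + 870)/(l - 206) = (870 + l)/(-206 + l))
39*183 + T(-111) = 39*183 + (870 - 111)/(-206 - 111) = 7137 + 759/(-317) = 7137 - 1/317*759 = 7137 - 759/317 = 2261670/317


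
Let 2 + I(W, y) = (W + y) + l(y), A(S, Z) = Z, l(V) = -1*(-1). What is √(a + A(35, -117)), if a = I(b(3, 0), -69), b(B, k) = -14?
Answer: I*√201 ≈ 14.177*I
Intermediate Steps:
l(V) = 1
I(W, y) = -1 + W + y (I(W, y) = -2 + ((W + y) + 1) = -2 + (1 + W + y) = -1 + W + y)
a = -84 (a = -1 - 14 - 69 = -84)
√(a + A(35, -117)) = √(-84 - 117) = √(-201) = I*√201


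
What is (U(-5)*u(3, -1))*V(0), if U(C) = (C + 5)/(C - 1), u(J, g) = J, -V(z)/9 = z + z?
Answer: 0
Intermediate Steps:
V(z) = -18*z (V(z) = -9*(z + z) = -18*z)
U(C) = (5 + C)/(-1 + C)
(U(-5)*u(3, -1))*V(0) = (((5 - 5)/(-1 - 5))*3)*(-18*0) = ((0/(-6))*3)*0 = (-⅙*0*3)*0 = (0*3)*0 = 0*0 = 0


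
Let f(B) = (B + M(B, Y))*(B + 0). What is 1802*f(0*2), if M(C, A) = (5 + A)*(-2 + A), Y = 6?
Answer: 0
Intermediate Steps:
M(C, A) = (-2 + A)*(5 + A)
f(B) = B*(44 + B) (f(B) = (B + (-10 + 6**2 + 3*6))*(B + 0) = (B + (-10 + 36 + 18))*B = (B + 44)*B = (44 + B)*B = B*(44 + B))
1802*f(0*2) = 1802*((0*2)*(44 + 0*2)) = 1802*(0*(44 + 0)) = 1802*(0*44) = 1802*0 = 0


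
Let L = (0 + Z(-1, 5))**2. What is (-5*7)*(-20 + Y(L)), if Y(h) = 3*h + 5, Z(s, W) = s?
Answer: 420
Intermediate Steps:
L = 1 (L = (0 - 1)**2 = (-1)**2 = 1)
Y(h) = 5 + 3*h
(-5*7)*(-20 + Y(L)) = (-5*7)*(-20 + (5 + 3*1)) = -35*(-20 + (5 + 3)) = -35*(-20 + 8) = -35*(-12) = 420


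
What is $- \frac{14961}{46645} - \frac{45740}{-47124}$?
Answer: $\frac{357130034}{549524745} \approx 0.64989$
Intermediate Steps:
$- \frac{14961}{46645} - \frac{45740}{-47124} = \left(-14961\right) \frac{1}{46645} - - \frac{11435}{11781} = - \frac{14961}{46645} + \frac{11435}{11781} = \frac{357130034}{549524745}$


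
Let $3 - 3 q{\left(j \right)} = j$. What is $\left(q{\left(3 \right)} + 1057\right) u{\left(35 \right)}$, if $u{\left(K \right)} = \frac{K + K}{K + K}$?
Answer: $1057$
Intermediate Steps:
$u{\left(K \right)} = 1$ ($u{\left(K \right)} = \frac{2 K}{2 K} = 2 K \frac{1}{2 K} = 1$)
$q{\left(j \right)} = 1 - \frac{j}{3}$
$\left(q{\left(3 \right)} + 1057\right) u{\left(35 \right)} = \left(\left(1 - 1\right) + 1057\right) 1 = \left(0 + 1057\right) 1 = 1057 \cdot 1 = 1057$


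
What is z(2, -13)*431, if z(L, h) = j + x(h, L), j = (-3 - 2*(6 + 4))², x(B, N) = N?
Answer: 228861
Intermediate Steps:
j = 529 (j = (-3 - 2*10)² = (-3 - 20)² = (-23)² = 529)
z(L, h) = 529 + L
z(2, -13)*431 = (529 + 2)*431 = 531*431 = 228861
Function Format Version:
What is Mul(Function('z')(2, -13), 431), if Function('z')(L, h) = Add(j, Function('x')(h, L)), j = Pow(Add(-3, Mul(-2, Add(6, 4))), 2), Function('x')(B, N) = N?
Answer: 228861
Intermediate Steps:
j = 529 (j = Pow(Add(-3, Mul(-2, 10)), 2) = Pow(Add(-3, -20), 2) = Pow(-23, 2) = 529)
Function('z')(L, h) = Add(529, L)
Mul(Function('z')(2, -13), 431) = Mul(Add(529, 2), 431) = Mul(531, 431) = 228861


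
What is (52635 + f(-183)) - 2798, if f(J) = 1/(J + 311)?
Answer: 6379137/128 ≈ 49837.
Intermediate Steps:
f(J) = 1/(311 + J)
(52635 + f(-183)) - 2798 = (52635 + 1/(311 - 183)) - 2798 = (52635 + 1/128) - 2798 = 6737281/128 - 2798 = 6379137/128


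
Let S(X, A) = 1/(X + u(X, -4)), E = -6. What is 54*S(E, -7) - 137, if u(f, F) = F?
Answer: -712/5 ≈ -142.40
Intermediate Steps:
S(X, A) = 1/(-4 + X) (S(X, A) = 1/(X - 4) = 1/(-4 + X))
54*S(E, -7) - 137 = 54/(-4 - 6) - 137 = 54/(-10) - 137 = 54*(-⅒) - 137 = -27/5 - 137 = -712/5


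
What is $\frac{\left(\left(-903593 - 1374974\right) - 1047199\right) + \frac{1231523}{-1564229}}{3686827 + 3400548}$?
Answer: $- \frac{5202260855937}{11086277508875} \approx -0.46925$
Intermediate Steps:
$\frac{\left(\left(-903593 - 1374974\right) - 1047199\right) + \frac{1231523}{-1564229}}{3686827 + 3400548} = \frac{\left(-2278567 - 1047199\right) + 1231523 \left(- \frac{1}{1564229}\right)}{7087375} = \left(-3325766 - \frac{1231523}{1564229}\right) \frac{1}{7087375} = \left(- \frac{5202260855937}{1564229}\right) \frac{1}{7087375} = - \frac{5202260855937}{11086277508875}$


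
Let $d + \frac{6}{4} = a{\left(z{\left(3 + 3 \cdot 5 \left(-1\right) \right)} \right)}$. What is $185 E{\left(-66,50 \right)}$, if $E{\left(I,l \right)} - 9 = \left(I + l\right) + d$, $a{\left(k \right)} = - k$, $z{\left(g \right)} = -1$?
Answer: $- \frac{2775}{2} \approx -1387.5$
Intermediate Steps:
$d = - \frac{1}{2}$ ($d = - \frac{3}{2} - -1 = - \frac{3}{2} + 1 = - \frac{1}{2} \approx -0.5$)
$E{\left(I,l \right)} = \frac{17}{2} + I + l$ ($E{\left(I,l \right)} = 9 - \left(\frac{1}{2} - I - l\right) = 9 + \left(- \frac{1}{2} + I + l\right) = \frac{17}{2} + I + l$)
$185 E{\left(-66,50 \right)} = 185 \left(\frac{17}{2} - 66 + 50\right) = 185 \left(- \frac{15}{2}\right) = - \frac{2775}{2}$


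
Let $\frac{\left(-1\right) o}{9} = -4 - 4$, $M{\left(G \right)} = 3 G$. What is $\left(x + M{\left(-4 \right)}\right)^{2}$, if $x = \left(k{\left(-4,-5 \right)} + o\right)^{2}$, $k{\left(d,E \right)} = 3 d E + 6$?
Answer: $362217024$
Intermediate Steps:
$k{\left(d,E \right)} = 6 + 3 E d$ ($k{\left(d,E \right)} = 3 E d + 6 = 6 + 3 E d$)
$o = 72$ ($o = - 9 \left(-4 - 4\right) = \left(-9\right) \left(-8\right) = 72$)
$x = 19044$ ($x = \left(\left(6 + 3 \left(-5\right) \left(-4\right)\right) + 72\right)^{2} = \left(\left(6 + 60\right) + 72\right)^{2} = \left(66 + 72\right)^{2} = 138^{2} = 19044$)
$\left(x + M{\left(-4 \right)}\right)^{2} = \left(19044 + 3 \left(-4\right)\right)^{2} = \left(19044 - 12\right)^{2} = 19032^{2} = 362217024$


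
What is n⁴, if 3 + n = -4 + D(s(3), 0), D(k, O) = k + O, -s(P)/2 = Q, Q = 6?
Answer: 130321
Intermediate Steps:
s(P) = -12 (s(P) = -2*6 = -12)
D(k, O) = O + k
n = -19 (n = -3 + (-4 + (0 - 12)) = -3 + (-4 - 12) = -3 - 16 = -19)
n⁴ = (-19)⁴ = 130321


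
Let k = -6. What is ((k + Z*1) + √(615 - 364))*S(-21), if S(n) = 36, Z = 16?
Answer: 360 + 36*√251 ≈ 930.35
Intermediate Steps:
((k + Z*1) + √(615 - 364))*S(-21) = ((-6 + 16*1) + √(615 - 364))*36 = ((-6 + 16) + √251)*36 = (10 + √251)*36 = 360 + 36*√251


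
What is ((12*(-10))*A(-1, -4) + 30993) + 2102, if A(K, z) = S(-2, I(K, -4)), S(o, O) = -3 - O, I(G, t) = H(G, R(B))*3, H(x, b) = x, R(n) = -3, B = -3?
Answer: 33095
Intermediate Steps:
I(G, t) = 3*G (I(G, t) = G*3 = 3*G)
A(K, z) = -3 - 3*K
((12*(-10))*A(-1, -4) + 30993) + 2102 = ((12*(-10))*(-3 - 3*(-1)) + 30993) + 2102 = (-120*(-3 + 3) + 30993) + 2102 = (-120*0 + 30993) + 2102 = (0 + 30993) + 2102 = 30993 + 2102 = 33095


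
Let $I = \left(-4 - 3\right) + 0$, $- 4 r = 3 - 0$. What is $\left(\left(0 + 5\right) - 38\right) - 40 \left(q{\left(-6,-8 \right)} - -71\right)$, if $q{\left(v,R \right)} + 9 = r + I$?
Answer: $-2203$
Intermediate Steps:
$r = - \frac{3}{4}$ ($r = - \frac{3 - 0}{4} = - \frac{3 + 0}{4} = \left(- \frac{1}{4}\right) 3 = - \frac{3}{4} \approx -0.75$)
$I = -7$ ($I = -7 + 0 = -7$)
$q{\left(v,R \right)} = - \frac{67}{4}$ ($q{\left(v,R \right)} = -9 - \frac{31}{4} = - \frac{67}{4}$)
$\left(\left(0 + 5\right) - 38\right) - 40 \left(q{\left(-6,-8 \right)} - -71\right) = \left(\left(0 + 5\right) - 38\right) - 40 \left(- \frac{67}{4} - -71\right) = \left(5 - 38\right) - 40 \left(- \frac{67}{4} + 71\right) = -33 - 2170 = -2203$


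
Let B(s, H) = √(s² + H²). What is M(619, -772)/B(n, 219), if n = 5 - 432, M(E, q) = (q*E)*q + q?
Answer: 184456662*√230290/115145 ≈ 7.6875e+5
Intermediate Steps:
M(E, q) = q + E*q² (M(E, q) = (E*q)*q + q = E*q² + q = q + E*q²)
n = -427
B(s, H) = √(H² + s²)
M(619, -772)/B(n, 219) = (-772*(1 + 619*(-772)))/(√(219² + (-427)²)) = (-772*(1 - 477868))/(√(47961 + 182329)) = (-772*(-477867))/(√230290) = 368913324*(√230290/230290) = 184456662*√230290/115145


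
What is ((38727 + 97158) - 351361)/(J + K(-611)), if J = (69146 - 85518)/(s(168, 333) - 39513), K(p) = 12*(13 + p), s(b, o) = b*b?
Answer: 608127141/20248373 ≈ 30.033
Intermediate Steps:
s(b, o) = b²
K(p) = 156 + 12*p
J = 16372/11289 (J = (69146 - 85518)/(168² - 39513) = -16372/(28224 - 39513) = -16372/(-11289) = -16372*(-1/11289) = 16372/11289 ≈ 1.4503)
((38727 + 97158) - 351361)/(J + K(-611)) = ((38727 + 97158) - 351361)/(16372/11289 + (156 + 12*(-611))) = (135885 - 351361)/(16372/11289 + (156 - 7332)) = -215476/(16372/11289 - 7176) = -215476/(-80993492/11289) = -215476*(-11289/80993492) = 608127141/20248373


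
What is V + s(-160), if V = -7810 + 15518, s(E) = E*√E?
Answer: 7708 - 640*I*√10 ≈ 7708.0 - 2023.9*I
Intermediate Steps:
s(E) = E^(3/2)
V = 7708
V + s(-160) = 7708 + (-160)^(3/2) = 7708 - 640*I*√10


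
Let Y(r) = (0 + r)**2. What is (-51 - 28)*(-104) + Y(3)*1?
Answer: 8225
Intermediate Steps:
Y(r) = r**2
(-51 - 28)*(-104) + Y(3)*1 = (-51 - 28)*(-104) + 3**2*1 = -79*(-104) + 9*1 = 8216 + 9 = 8225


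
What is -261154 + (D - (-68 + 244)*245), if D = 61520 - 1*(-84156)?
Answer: -158598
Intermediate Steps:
D = 145676 (D = 61520 + 84156 = 145676)
-261154 + (D - (-68 + 244)*245) = -261154 + (145676 - (-68 + 244)*245) = -261154 + (145676 - 176*245) = -261154 + (145676 - 1*43120) = -261154 + (145676 - 43120) = -261154 + 102556 = -158598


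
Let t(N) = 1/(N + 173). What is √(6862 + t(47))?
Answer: 7*√1694495/110 ≈ 82.837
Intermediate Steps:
t(N) = 1/(173 + N)
√(6862 + t(47)) = √(6862 + 1/(173 + 47)) = √(6862 + 1/220) = √(1509641/220) = 7*√1694495/110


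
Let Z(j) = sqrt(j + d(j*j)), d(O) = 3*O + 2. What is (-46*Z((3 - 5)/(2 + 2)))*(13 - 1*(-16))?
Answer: -2001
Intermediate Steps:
d(O) = 2 + 3*O
Z(j) = sqrt(2 + j + 3*j**2) (Z(j) = sqrt(j + (2 + 3*(j*j))) = sqrt(j + (2 + 3*j**2)) = sqrt(2 + j + 3*j**2))
(-46*Z((3 - 5)/(2 + 2)))*(13 - 1*(-16)) = (-46*sqrt(2 + (3 - 5)/(2 + 2) + 3*((3 - 5)/(2 + 2))**2))*(13 - 1*(-16)) = (-46*sqrt(2 - 2/4 + 3*(-2/4)**2))*(13 + 16) = -46*sqrt(2 - 2*1/4 + 3*(-2*1/4)**2)*29 = -46*sqrt(2 - 1/2 + 3*(-1/2)**2)*29 = -46*sqrt(2 - 1/2 + 3*(1/4))*29 = -46*sqrt(2 - 1/2 + 3/4)*29 = -46*sqrt(9/4)*29 = -46*3/2*29 = -69*29 = -2001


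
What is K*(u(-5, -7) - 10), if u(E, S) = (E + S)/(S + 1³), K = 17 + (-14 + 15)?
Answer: -144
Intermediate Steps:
K = 18 (K = 17 + 1 = 18)
u(E, S) = (E + S)/(1 + S) (u(E, S) = (E + S)/(S + 1) = (E + S)/(1 + S))
K*(u(-5, -7) - 10) = 18*((-5 - 7)/(1 - 7) - 10) = 18*(-12/(-6) - 10) = 18*(-⅙*(-12) - 10) = 18*(2 - 10) = 18*(-8) = -144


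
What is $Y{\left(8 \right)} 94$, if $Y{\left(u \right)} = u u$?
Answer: $6016$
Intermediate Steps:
$Y{\left(u \right)} = u^{2}$
$Y{\left(8 \right)} 94 = 8^{2} \cdot 94 = 64 \cdot 94 = 6016$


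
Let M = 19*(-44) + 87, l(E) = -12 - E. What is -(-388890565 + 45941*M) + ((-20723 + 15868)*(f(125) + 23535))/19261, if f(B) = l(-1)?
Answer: 8153074294594/19261 ≈ 4.2329e+8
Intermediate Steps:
f(B) = -11 (f(B) = -12 - 1*(-1) = -12 + 1 = -11)
M = -749 (M = -836 + 87 = -749)
-(-388890565 + 45941*M) + ((-20723 + 15868)*(f(125) + 23535))/19261 = -45941/(1/(-8465 - 749)) + ((-20723 + 15868)*(-11 + 23535))/19261 = -45941/(1/(-9214)) - 4855*23524*(1/19261) = -45941/(-1/9214) - 114209020*1/19261 = -45941*(-9214) - 114209020/19261 = 423300374 - 114209020/19261 = 8153074294594/19261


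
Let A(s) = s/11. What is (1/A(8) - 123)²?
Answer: 946729/64 ≈ 14793.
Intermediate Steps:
A(s) = s/11 (A(s) = s*(1/11) = s/11)
(1/A(8) - 123)² = (1/((1/11)*8) - 123)² = (1/(8/11) - 123)² = (11/8 - 123)² = (-973/8)² = 946729/64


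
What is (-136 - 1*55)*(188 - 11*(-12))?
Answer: -61120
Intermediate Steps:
(-136 - 1*55)*(188 - 11*(-12)) = (-136 - 55)*(188 + 132) = -191*320 = -61120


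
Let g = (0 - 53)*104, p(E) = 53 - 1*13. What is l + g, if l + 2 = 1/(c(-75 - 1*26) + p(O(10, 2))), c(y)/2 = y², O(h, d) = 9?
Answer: -112717187/20442 ≈ -5514.0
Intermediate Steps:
p(E) = 40 (p(E) = 53 - 13 = 40)
c(y) = 2*y²
l = -40883/20442 (l = -2 + 1/(2*(-75 - 1*26)² + 40) = -2 + 1/(2*(-75 - 26)² + 40) = -2 + 1/(2*(-101)² + 40) = -2 + 1/(2*10201 + 40) = -2 + 1/(20402 + 40) = -2 + 1/20442 = -40883/20442 ≈ -2.0000)
g = -5512 (g = -53*104 = -5512)
l + g = -40883/20442 - 5512 = -112717187/20442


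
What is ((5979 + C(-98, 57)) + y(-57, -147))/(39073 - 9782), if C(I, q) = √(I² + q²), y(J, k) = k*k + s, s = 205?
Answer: 27793/29291 + √12853/29291 ≈ 0.95273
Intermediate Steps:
y(J, k) = 205 + k² (y(J, k) = k*k + 205 = k² + 205 = 205 + k²)
((5979 + C(-98, 57)) + y(-57, -147))/(39073 - 9782) = ((5979 + √((-98)² + 57²)) + (205 + (-147)²))/(39073 - 9782) = ((5979 + √(9604 + 3249)) + (205 + 21609))/29291 = ((5979 + √12853) + 21814)*(1/29291) = (27793 + √12853)*(1/29291) = 27793/29291 + √12853/29291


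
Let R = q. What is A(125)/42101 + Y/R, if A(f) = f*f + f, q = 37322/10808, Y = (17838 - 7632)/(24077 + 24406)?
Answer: 1841297863986/4232279101507 ≈ 0.43506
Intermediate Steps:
Y = 1134/5387 (Y = 10206/48483 = 10206*(1/48483) = 1134/5387 ≈ 0.21051)
q = 18661/5404 (q = 37322*(1/10808) = 18661/5404 ≈ 3.4532)
A(f) = f + f² (A(f) = f² + f = f + f²)
R = 18661/5404 ≈ 3.4532
A(125)/42101 + Y/R = (125*(1 + 125))/42101 + 1134/(5387*(18661/5404)) = (125*126)*(1/42101) + (1134/5387)*(5404/18661) = 15750*(1/42101) + 6128136/100526807 = 15750/42101 + 6128136/100526807 = 1841297863986/4232279101507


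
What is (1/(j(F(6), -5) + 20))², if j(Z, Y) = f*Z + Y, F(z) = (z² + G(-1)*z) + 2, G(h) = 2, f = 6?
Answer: 1/99225 ≈ 1.0078e-5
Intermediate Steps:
F(z) = 2 + z² + 2*z (F(z) = (z² + 2*z) + 2 = 2 + z² + 2*z)
j(Z, Y) = Y + 6*Z (j(Z, Y) = 6*Z + Y = Y + 6*Z)
(1/(j(F(6), -5) + 20))² = (1/((-5 + 6*(2 + 6² + 2*6)) + 20))² = (1/((-5 + 6*(2 + 36 + 12)) + 20))² = (1/((-5 + 6*50) + 20))² = (1/((-5 + 300) + 20))² = (1/(295 + 20))² = (1/315)² = 1/99225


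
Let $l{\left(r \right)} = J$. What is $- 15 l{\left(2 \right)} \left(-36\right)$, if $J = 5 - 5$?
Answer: $0$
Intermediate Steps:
$J = 0$ ($J = 5 - 5 = 0$)
$l{\left(r \right)} = 0$
$- 15 l{\left(2 \right)} \left(-36\right) = \left(-15\right) 0 \left(-36\right) = 0 \left(-36\right) = 0$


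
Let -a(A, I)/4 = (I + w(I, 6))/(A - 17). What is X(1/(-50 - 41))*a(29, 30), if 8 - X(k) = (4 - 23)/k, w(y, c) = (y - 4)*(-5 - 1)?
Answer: -72282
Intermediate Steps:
w(y, c) = 24 - 6*y (w(y, c) = (-4 + y)*(-6) = 24 - 6*y)
a(A, I) = -4*(24 - 5*I)/(-17 + A) (a(A, I) = -4*(I + (24 - 6*I))/(A - 17) = -4*(24 - 5*I)/(-17 + A))
X(k) = 8 + 19/k (X(k) = 8 - (4 - 23)/k = 8 - (-19)/k = 8 + 19/k)
X(1/(-50 - 41))*a(29, 30) = (8 + 19/(1/(-50 - 41)))*(4*(-24 + 5*30)/(-17 + 29)) = (8 + 19/(1/(-91)))*(4*(-24 + 150)/12) = (8 + 19/(-1/91))*(4*(1/12)*126) = (8 + 19*(-91))*42 = (8 - 1729)*42 = -1721*42 = -72282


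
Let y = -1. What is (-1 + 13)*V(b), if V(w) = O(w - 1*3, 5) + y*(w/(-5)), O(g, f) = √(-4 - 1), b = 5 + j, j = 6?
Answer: 132/5 + 12*I*√5 ≈ 26.4 + 26.833*I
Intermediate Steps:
b = 11 (b = 5 + 6 = 11)
O(g, f) = I*√5 (O(g, f) = √(-5) = I*√5)
V(w) = w/5 + I*√5 (V(w) = I*√5 - w/(-5) = I*√5 - w*(-1)/5 = I*√5 - (-1)*w/5 = I*√5 + w/5 = w/5 + I*√5)
(-1 + 13)*V(b) = (-1 + 13)*((⅕)*11 + I*√5) = 12*(11/5 + I*√5) = 132/5 + 12*I*√5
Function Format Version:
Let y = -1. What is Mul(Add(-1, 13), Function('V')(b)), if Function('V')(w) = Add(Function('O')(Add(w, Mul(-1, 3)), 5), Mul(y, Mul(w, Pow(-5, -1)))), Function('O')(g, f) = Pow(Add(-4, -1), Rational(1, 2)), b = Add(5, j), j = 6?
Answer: Add(Rational(132, 5), Mul(12, I, Pow(5, Rational(1, 2)))) ≈ Add(26.400, Mul(26.833, I))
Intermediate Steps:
b = 11 (b = Add(5, 6) = 11)
Function('O')(g, f) = Mul(I, Pow(5, Rational(1, 2))) (Function('O')(g, f) = Pow(-5, Rational(1, 2)) = Mul(I, Pow(5, Rational(1, 2))))
Function('V')(w) = Add(Mul(Rational(1, 5), w), Mul(I, Pow(5, Rational(1, 2)))) (Function('V')(w) = Add(Mul(I, Pow(5, Rational(1, 2))), Mul(-1, Mul(w, Pow(-5, -1)))) = Add(Mul(I, Pow(5, Rational(1, 2))), Mul(-1, Mul(w, Rational(-1, 5)))) = Add(Mul(I, Pow(5, Rational(1, 2))), Mul(-1, Mul(Rational(-1, 5), w))) = Add(Mul(I, Pow(5, Rational(1, 2))), Mul(Rational(1, 5), w)) = Add(Mul(Rational(1, 5), w), Mul(I, Pow(5, Rational(1, 2)))))
Mul(Add(-1, 13), Function('V')(b)) = Mul(Add(-1, 13), Add(Mul(Rational(1, 5), 11), Mul(I, Pow(5, Rational(1, 2))))) = Mul(12, Add(Rational(11, 5), Mul(I, Pow(5, Rational(1, 2))))) = Add(Rational(132, 5), Mul(12, I, Pow(5, Rational(1, 2))))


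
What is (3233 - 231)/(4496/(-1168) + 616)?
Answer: 219146/44687 ≈ 4.9040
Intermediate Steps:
(3233 - 231)/(4496/(-1168) + 616) = 3002/(4496*(-1/1168) + 616) = 3002/(-281/73 + 616) = 3002/(44687/73) = 3002*(73/44687) = 219146/44687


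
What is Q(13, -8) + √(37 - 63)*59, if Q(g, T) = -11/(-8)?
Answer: 11/8 + 59*I*√26 ≈ 1.375 + 300.84*I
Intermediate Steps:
Q(g, T) = 11/8 (Q(g, T) = -11*(-⅛) = 11/8)
Q(13, -8) + √(37 - 63)*59 = 11/8 + √(37 - 63)*59 = 11/8 + √(-26)*59 = 11/8 + (I*√26)*59 = 11/8 + 59*I*√26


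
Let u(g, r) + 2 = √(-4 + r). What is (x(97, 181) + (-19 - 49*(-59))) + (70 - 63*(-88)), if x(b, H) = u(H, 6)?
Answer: 8484 + √2 ≈ 8485.4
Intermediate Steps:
u(g, r) = -2 + √(-4 + r)
x(b, H) = -2 + √2 (x(b, H) = -2 + √(-4 + 6) = -2 + √2)
(x(97, 181) + (-19 - 49*(-59))) + (70 - 63*(-88)) = ((-2 + √2) + (-19 - 49*(-59))) + (70 - 63*(-88)) = ((-2 + √2) + (-19 + 2891)) + (70 + 5544) = ((-2 + √2) + 2872) + 5614 = (2870 + √2) + 5614 = 8484 + √2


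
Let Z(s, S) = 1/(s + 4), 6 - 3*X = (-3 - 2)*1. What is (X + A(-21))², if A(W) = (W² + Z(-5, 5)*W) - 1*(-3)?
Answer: 1976836/9 ≈ 2.1965e+5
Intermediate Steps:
X = 11/3 (X = 2 - (-3 - 2)/3 = 2 - (-5)/3 = 2 - ⅓*(-5) = 2 + 5/3 = 11/3 ≈ 3.6667)
Z(s, S) = 1/(4 + s)
A(W) = 3 + W² - W (A(W) = (W² + W/(4 - 5)) - 1*(-3) = (W² + W/(-1)) + 3 = (W² - W) + 3 = 3 + W² - W)
(X + A(-21))² = (11/3 + (3 + (-21)² - 1*(-21)))² = (11/3 + (3 + 441 + 21))² = (11/3 + 465)² = (1406/3)² = 1976836/9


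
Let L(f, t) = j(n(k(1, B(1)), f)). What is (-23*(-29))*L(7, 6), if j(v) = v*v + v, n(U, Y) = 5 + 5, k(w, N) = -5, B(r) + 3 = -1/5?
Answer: 73370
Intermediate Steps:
B(r) = -16/5 (B(r) = -3 - 1/5 = -3 - 1*⅕ = -3 - ⅕ = -16/5)
n(U, Y) = 10
j(v) = v + v² (j(v) = v² + v = v + v²)
L(f, t) = 110 (L(f, t) = 10*(1 + 10) = 10*11 = 110)
(-23*(-29))*L(7, 6) = -23*(-29)*110 = 667*110 = 73370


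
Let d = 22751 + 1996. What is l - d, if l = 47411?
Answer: 22664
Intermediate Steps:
d = 24747
l - d = 47411 - 1*24747 = 47411 - 24747 = 22664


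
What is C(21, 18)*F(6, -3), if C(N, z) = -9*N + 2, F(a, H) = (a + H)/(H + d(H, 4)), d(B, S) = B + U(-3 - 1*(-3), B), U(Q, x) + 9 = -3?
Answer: 187/6 ≈ 31.167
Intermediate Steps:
U(Q, x) = -12 (U(Q, x) = -9 - 3 = -12)
d(B, S) = -12 + B (d(B, S) = B - 12 = -12 + B)
F(a, H) = (H + a)/(-12 + 2*H) (F(a, H) = (a + H)/(H + (-12 + H)) = (H + a)/(-12 + 2*H))
C(N, z) = 2 - 9*N
C(21, 18)*F(6, -3) = (2 - 9*21)*((-3 + 6)/(2*(-6 - 3))) = (2 - 189)*((½)*3/(-9)) = -187*(-1)*3/(2*9) = -187*(-⅙) = 187/6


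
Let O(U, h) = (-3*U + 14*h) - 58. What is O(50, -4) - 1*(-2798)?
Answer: 2534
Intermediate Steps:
O(U, h) = -58 - 3*U + 14*h
O(50, -4) - 1*(-2798) = (-58 - 3*50 + 14*(-4)) - 1*(-2798) = (-58 - 150 - 56) + 2798 = -264 + 2798 = 2534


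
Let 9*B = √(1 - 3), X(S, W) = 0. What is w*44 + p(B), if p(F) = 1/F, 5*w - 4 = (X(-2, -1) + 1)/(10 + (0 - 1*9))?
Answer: 44 - 9*I*√2/2 ≈ 44.0 - 6.364*I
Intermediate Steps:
w = 1 (w = ⅘ + ((0 + 1)/(10 + (0 - 1*9)))/5 = ⅘ + (1/(10 + (0 - 9)))/5 = ⅘ + (1/(10 - 9))/5 = ⅘ + (1/1)/5 = ⅘ + (1*1)/5 = ⅘ + (⅕)*1 = ⅘ + ⅕ = 1)
B = I*√2/9 (B = √(1 - 3)/9 = √(-2)/9 = (I*√2)/9 = I*√2/9 ≈ 0.15713*I)
w*44 + p(B) = 1*44 + 1/(I*√2/9) = 44 - 9*I*√2/2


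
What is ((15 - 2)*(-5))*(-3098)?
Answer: 201370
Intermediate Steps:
((15 - 2)*(-5))*(-3098) = (13*(-5))*(-3098) = -65*(-3098) = 201370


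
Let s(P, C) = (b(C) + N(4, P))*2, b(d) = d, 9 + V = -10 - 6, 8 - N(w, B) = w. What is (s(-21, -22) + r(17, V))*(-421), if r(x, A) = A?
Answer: 25681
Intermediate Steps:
N(w, B) = 8 - w
V = -25 (V = -9 + (-10 - 6) = -9 - 16 = -25)
s(P, C) = 8 + 2*C (s(P, C) = (C + (8 - 1*4))*2 = (C + (8 - 4))*2 = (C + 4)*2 = (4 + C)*2 = 8 + 2*C)
(s(-21, -22) + r(17, V))*(-421) = ((8 + 2*(-22)) - 25)*(-421) = ((8 - 44) - 25)*(-421) = (-36 - 25)*(-421) = -61*(-421) = 25681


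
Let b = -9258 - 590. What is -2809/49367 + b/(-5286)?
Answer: 235658921/130476981 ≈ 1.8061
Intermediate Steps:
b = -9848
-2809/49367 + b/(-5286) = -2809/49367 - 9848/(-5286) = -2809*1/49367 - 9848*(-1/5286) = -2809/49367 + 4924/2643 = 235658921/130476981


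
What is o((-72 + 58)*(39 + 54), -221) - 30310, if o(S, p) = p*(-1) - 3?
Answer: -30092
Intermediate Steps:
o(S, p) = -3 - p (o(S, p) = -p - 3 = -3 - p)
o((-72 + 58)*(39 + 54), -221) - 30310 = (-3 - 1*(-221)) - 30310 = (-3 + 221) - 30310 = 218 - 30310 = -30092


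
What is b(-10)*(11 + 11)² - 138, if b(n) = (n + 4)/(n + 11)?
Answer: -3042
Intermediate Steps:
b(n) = (4 + n)/(11 + n)
b(-10)*(11 + 11)² - 138 = ((4 - 10)/(11 - 10))*(11 + 11)² - 138 = (-6/1)*22² - 138 = (1*(-6))*484 - 138 = -6*484 - 138 = -2904 - 138 = -3042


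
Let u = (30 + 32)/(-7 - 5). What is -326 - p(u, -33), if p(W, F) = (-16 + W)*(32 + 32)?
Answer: 3086/3 ≈ 1028.7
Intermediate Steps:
u = -31/6 (u = 62/(-12) = 62*(-1/12) = -31/6 ≈ -5.1667)
p(W, F) = -1024 + 64*W (p(W, F) = (-16 + W)*64 = -1024 + 64*W)
-326 - p(u, -33) = -326 - (-1024 + 64*(-31/6)) = -326 - (-1024 - 992/3) = -326 - 1*(-4064/3) = -326 + 4064/3 = 3086/3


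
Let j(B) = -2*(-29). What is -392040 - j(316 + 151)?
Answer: -392098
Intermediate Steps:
j(B) = 58
-392040 - j(316 + 151) = -392040 - 1*58 = -392040 - 58 = -392098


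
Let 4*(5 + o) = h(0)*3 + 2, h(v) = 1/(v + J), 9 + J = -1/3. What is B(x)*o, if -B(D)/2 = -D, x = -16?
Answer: 1026/7 ≈ 146.57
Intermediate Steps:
J = -28/3 (J = -9 - 1/3 = -28/3 ≈ -9.3333)
B(D) = 2*D (B(D) = -(-2)*D = 2*D)
h(v) = 1/(-28/3 + v) (h(v) = 1/(v - 28/3) = 1/(-28/3 + v))
o = -513/112 (o = -5 + ((3/(-28 + 3*0))*3 + 2)/4 = -5 + ((3/(-28 + 0))*3 + 2)/4 = -5 + ((3/(-28))*3 + 2)/4 = -5 + ((3*(-1/28))*3 + 2)/4 = -5 + (-3/28*3 + 2)/4 = -5 + (-9/28 + 2)/4 = -5 + (1/4)*(47/28) = -5 + 47/112 = -513/112 ≈ -4.5804)
B(x)*o = (2*(-16))*(-513/112) = -32*(-513/112) = 1026/7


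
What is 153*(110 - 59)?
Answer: 7803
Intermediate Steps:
153*(110 - 59) = 153*51 = 7803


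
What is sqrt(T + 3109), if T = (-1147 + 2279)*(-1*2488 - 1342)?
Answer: I*sqrt(4332451) ≈ 2081.5*I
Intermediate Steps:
T = -4335560 (T = 1132*(-2488 - 1342) = 1132*(-3830) = -4335560)
sqrt(T + 3109) = sqrt(-4335560 + 3109) = sqrt(-4332451) = I*sqrt(4332451)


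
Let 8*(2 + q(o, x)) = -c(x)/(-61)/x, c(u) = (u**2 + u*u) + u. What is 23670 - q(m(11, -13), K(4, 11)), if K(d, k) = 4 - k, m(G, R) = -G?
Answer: 11551949/488 ≈ 23672.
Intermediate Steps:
c(u) = u + 2*u**2 (c(u) = (u**2 + u**2) + u = 2*u**2 + u = u + 2*u**2)
q(o, x) = -975/488 + x/244 (q(o, x) = -2 + (-(x*(1 + 2*x))/(-61)/x)/8 = -2 + (-(x*(1 + 2*x))*(-1/61)/x)/8 = -2 + (-(-x*(1 + 2*x)/61)/x)/8 = -2 + (-(-1/61 - 2*x/61))/8 = -2 + (1/61 + 2*x/61)/8 = -2 + (1/488 + x/244) = -975/488 + x/244)
23670 - q(m(11, -13), K(4, 11)) = 23670 - (-975/488 + (4 - 1*11)/244) = 23670 - (-975/488 + (4 - 11)/244) = 23670 - (-975/488 + (1/244)*(-7)) = 23670 - (-975/488 - 7/244) = 23670 - 1*(-989/488) = 23670 + 989/488 = 11551949/488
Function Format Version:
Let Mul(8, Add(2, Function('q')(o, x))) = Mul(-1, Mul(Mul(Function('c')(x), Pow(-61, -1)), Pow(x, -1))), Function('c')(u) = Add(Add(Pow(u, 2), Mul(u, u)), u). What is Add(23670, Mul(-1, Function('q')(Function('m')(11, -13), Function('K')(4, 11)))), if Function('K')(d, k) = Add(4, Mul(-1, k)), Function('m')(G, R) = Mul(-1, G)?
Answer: Rational(11551949, 488) ≈ 23672.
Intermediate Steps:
Function('c')(u) = Add(u, Mul(2, Pow(u, 2))) (Function('c')(u) = Add(Add(Pow(u, 2), Pow(u, 2)), u) = Add(Mul(2, Pow(u, 2)), u) = Add(u, Mul(2, Pow(u, 2))))
Function('q')(o, x) = Add(Rational(-975, 488), Mul(Rational(1, 244), x)) (Function('q')(o, x) = Add(-2, Mul(Rational(1, 8), Mul(-1, Mul(Mul(Mul(x, Add(1, Mul(2, x))), Pow(-61, -1)), Pow(x, -1))))) = Add(-2, Mul(Rational(1, 8), Mul(-1, Mul(Mul(Mul(x, Add(1, Mul(2, x))), Rational(-1, 61)), Pow(x, -1))))) = Add(-2, Mul(Rational(1, 8), Mul(-1, Mul(Mul(Rational(-1, 61), x, Add(1, Mul(2, x))), Pow(x, -1))))) = Add(-2, Mul(Rational(1, 8), Mul(-1, Add(Rational(-1, 61), Mul(Rational(-2, 61), x))))) = Add(-2, Mul(Rational(1, 8), Add(Rational(1, 61), Mul(Rational(2, 61), x)))) = Add(-2, Add(Rational(1, 488), Mul(Rational(1, 244), x))) = Add(Rational(-975, 488), Mul(Rational(1, 244), x)))
Add(23670, Mul(-1, Function('q')(Function('m')(11, -13), Function('K')(4, 11)))) = Add(23670, Mul(-1, Add(Rational(-975, 488), Mul(Rational(1, 244), Add(4, Mul(-1, 11)))))) = Add(23670, Mul(-1, Add(Rational(-975, 488), Mul(Rational(1, 244), Add(4, -11))))) = Add(23670, Mul(-1, Add(Rational(-975, 488), Mul(Rational(1, 244), -7)))) = Add(23670, Mul(-1, Add(Rational(-975, 488), Rational(-7, 244)))) = Add(23670, Mul(-1, Rational(-989, 488))) = Add(23670, Rational(989, 488)) = Rational(11551949, 488)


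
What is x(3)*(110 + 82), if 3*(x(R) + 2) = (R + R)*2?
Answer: 384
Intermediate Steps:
x(R) = -2 + 4*R/3 (x(R) = -2 + ((R + R)*2)/3 = -2 + ((2*R)*2)/3 = -2 + (4*R)/3 = -2 + 4*R/3)
x(3)*(110 + 82) = (-2 + (4/3)*3)*(110 + 82) = (-2 + 4)*192 = 2*192 = 384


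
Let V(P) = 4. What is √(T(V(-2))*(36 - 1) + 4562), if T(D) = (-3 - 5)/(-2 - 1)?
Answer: √41898/3 ≈ 68.230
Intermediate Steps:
T(D) = 8/3 (T(D) = -8/(-3) = -8*(-⅓) = 8/3)
√(T(V(-2))*(36 - 1) + 4562) = √(8*(36 - 1)/3 + 4562) = √((8/3)*35 + 4562) = √(280/3 + 4562) = √(13966/3) = √41898/3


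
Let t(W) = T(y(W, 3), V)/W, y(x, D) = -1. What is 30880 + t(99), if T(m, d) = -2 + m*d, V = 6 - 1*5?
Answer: 1019039/33 ≈ 30880.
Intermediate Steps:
V = 1 (V = 6 - 5 = 1)
T(m, d) = -2 + d*m
t(W) = -3/W (t(W) = (-2 + 1*(-1))/W = (-2 - 1)/W = -3/W)
30880 + t(99) = 30880 - 3/99 = 30880 - 3*1/99 = 30880 - 1/33 = 1019039/33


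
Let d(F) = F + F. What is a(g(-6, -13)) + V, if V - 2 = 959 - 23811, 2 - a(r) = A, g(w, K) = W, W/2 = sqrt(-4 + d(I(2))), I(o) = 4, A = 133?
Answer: -22981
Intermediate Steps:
d(F) = 2*F
W = 4 (W = 2*sqrt(-4 + 2*4) = 2*sqrt(-4 + 8) = 2*sqrt(4) = 2*2 = 4)
g(w, K) = 4
a(r) = -131 (a(r) = 2 - 1*133 = 2 - 133 = -131)
V = -22850 (V = 2 + (959 - 23811) = 2 - 22852 = -22850)
a(g(-6, -13)) + V = -131 - 22850 = -22981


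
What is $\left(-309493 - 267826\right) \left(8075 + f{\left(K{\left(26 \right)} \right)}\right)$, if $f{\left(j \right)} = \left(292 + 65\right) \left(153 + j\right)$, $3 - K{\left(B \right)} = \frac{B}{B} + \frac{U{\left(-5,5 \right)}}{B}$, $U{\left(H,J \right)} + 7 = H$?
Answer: $- \frac{477137988568}{13} \approx -3.6703 \cdot 10^{10}$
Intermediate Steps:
$U{\left(H,J \right)} = -7 + H$
$K{\left(B \right)} = 2 + \frac{12}{B}$ ($K{\left(B \right)} = 3 - \left(\frac{B}{B} + \frac{-7 - 5}{B}\right) = 3 - \left(1 - \frac{12}{B}\right) = 2 + \frac{12}{B}$)
$f{\left(j \right)} = 54621 + 357 j$ ($f{\left(j \right)} = 357 \left(153 + j\right) = 54621 + 357 j$)
$\left(-309493 - 267826\right) \left(8075 + f{\left(K{\left(26 \right)} \right)}\right) = \left(-309493 - 267826\right) \left(8075 + \left(54621 + 357 \left(2 + \frac{12}{26}\right)\right)\right) = - 577319 \left(8075 + \left(54621 + 357 \left(2 + 12 \cdot \frac{1}{26}\right)\right)\right) = - 577319 \left(8075 + \left(54621 + 357 \left(2 + \frac{6}{13}\right)\right)\right) = - 577319 \left(8075 + \left(54621 + 357 \cdot \frac{32}{13}\right)\right) = - 577319 \left(8075 + \left(54621 + \frac{11424}{13}\right)\right) = - 577319 \left(8075 + \frac{721497}{13}\right) = \left(-577319\right) \frac{826472}{13} = - \frac{477137988568}{13}$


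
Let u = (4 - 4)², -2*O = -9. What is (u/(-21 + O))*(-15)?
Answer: 0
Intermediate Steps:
O = 9/2 (O = -½*(-9) = 9/2 ≈ 4.5000)
u = 0 (u = 0² = 0)
(u/(-21 + O))*(-15) = (0/(-21 + 9/2))*(-15) = (0/(-33/2))*(-15) = (0*(-2/33))*(-15) = 0*(-15) = 0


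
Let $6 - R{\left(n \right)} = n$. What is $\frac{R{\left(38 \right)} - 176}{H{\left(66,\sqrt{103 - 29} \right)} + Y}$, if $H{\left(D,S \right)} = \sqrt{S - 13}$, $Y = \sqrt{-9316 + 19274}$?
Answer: $- \frac{208}{\sqrt{9958} + i \sqrt{13 - \sqrt{74}}} \approx -2.0835 + 0.043784 i$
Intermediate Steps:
$R{\left(n \right)} = 6 - n$
$Y = \sqrt{9958} \approx 99.79$
$H{\left(D,S \right)} = \sqrt{-13 + S}$
$\frac{R{\left(38 \right)} - 176}{H{\left(66,\sqrt{103 - 29} \right)} + Y} = \frac{\left(6 - 38\right) - 176}{\sqrt{-13 + \sqrt{103 - 29}} + \sqrt{9958}} = \frac{\left(6 - 38\right) - 176}{\sqrt{-13 + \sqrt{74}} + \sqrt{9958}} = \frac{-32 - 176}{\sqrt{9958} + \sqrt{-13 + \sqrt{74}}} = - \frac{208}{\sqrt{9958} + \sqrt{-13 + \sqrt{74}}}$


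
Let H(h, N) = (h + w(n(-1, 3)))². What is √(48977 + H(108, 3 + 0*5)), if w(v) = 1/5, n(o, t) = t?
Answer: √1517106/5 ≈ 246.34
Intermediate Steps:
w(v) = ⅕
H(h, N) = (⅕ + h)² (H(h, N) = (h + ⅕)² = (⅕ + h)²)
√(48977 + H(108, 3 + 0*5)) = √(48977 + (1 + 5*108)²/25) = √(48977 + (1 + 540)²/25) = √(48977 + (1/25)*541²) = √(48977 + (1/25)*292681) = √(48977 + 292681/25) = √(1517106/25) = √1517106/5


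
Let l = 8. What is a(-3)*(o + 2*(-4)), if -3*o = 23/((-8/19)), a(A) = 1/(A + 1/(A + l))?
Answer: -175/48 ≈ -3.6458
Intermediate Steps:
a(A) = 1/(A + 1/(8 + A)) (a(A) = 1/(A + 1/(A + 8)) = 1/(A + 1/(8 + A)))
o = 437/24 (o = -23/(3*((-8/19))) = -23/(3*((-8*1/19))) = -23/(3*(-8/19)) = -23*(-19)/(3*8) = -⅓*(-437/8) = 437/24 ≈ 18.208)
a(-3)*(o + 2*(-4)) = ((8 - 3)/(1 + (-3)² + 8*(-3)))*(437/24 + 2*(-4)) = (5/(1 + 9 - 24))*(437/24 - 8) = (5/(-14))*(245/24) = -1/14*5*(245/24) = -5/14*245/24 = -175/48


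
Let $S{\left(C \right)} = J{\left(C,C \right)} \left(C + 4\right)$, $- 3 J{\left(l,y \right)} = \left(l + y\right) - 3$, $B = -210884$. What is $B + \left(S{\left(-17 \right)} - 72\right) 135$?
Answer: $-242249$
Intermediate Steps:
$J{\left(l,y \right)} = 1 - \frac{l}{3} - \frac{y}{3}$ ($J{\left(l,y \right)} = - \frac{\left(l + y\right) - 3}{3} = - \frac{-3 + l + y}{3} = 1 - \frac{l}{3} - \frac{y}{3}$)
$S{\left(C \right)} = \left(1 - \frac{2 C}{3}\right) \left(4 + C\right)$ ($S{\left(C \right)} = \left(1 - \frac{C}{3} - \frac{C}{3}\right) \left(C + 4\right) = \left(1 - \frac{2 C}{3}\right) \left(4 + C\right)$)
$B + \left(S{\left(-17 \right)} - 72\right) 135 = -210884 + \left(- \frac{\left(-3 + 2 \left(-17\right)\right) \left(4 - 17\right)}{3} - 72\right) 135 = -210884 + \left(\left(- \frac{1}{3}\right) \left(-3 - 34\right) \left(-13\right) - 72\right) 135 = -210884 + \left(\left(- \frac{1}{3}\right) \left(-37\right) \left(-13\right) - 72\right) 135 = -210884 + \left(- \frac{481}{3} - 72\right) 135 = -210884 - 31365 = -242249$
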